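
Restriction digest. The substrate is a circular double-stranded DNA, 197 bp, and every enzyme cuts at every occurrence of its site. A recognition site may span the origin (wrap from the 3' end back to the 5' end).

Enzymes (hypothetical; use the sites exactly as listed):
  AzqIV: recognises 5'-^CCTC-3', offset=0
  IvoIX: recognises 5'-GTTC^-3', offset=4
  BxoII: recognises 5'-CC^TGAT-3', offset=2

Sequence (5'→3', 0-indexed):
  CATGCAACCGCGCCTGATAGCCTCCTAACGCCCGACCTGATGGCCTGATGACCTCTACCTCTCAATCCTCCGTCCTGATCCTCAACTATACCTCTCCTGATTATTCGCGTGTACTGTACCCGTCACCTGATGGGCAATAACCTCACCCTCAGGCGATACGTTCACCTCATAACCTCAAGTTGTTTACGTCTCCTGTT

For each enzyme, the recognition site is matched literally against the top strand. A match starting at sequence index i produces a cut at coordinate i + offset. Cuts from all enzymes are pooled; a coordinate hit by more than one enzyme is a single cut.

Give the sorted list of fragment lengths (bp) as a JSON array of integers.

[1,4,6,6,6,6,7,8,8,9,9,11,13,13,17,17,26,30]

Site scan:
  AzqIV (CCTC, off=0): starts [20, 51, 57, 66, 79, 90, 140, 146, 164, 172] → cuts [20, 51, 57, 66, 79, 90, 140, 146, 164, 172]
  IvoIX (GTTC, off=4): starts [159, 194] → cuts [1, 163]
  BxoII (CCTGAT, off=2): starts [12, 35, 43, 73, 95, 125] → cuts [14, 37, 45, 75, 97, 127]

Pooled cuts: [1, 14, 20, 37, 45, 51, 57, 66, 75, 79, 90, 97, 127, 140, 146, 163, 164, 172]

Fragment lengths:
  1→14: 13 bp
  14→20: 6 bp
  20→37: 17 bp
  37→45: 8 bp
  45→51: 6 bp
  51→57: 6 bp
  57→66: 9 bp
  66→75: 9 bp
  75→79: 4 bp
  79→90: 11 bp
  90→97: 7 bp
  97→127: 30 bp
  127→140: 13 bp
  140→146: 6 bp
  146→163: 17 bp
  163→164: 1 bp
  164→172: 8 bp
  172→1 (wrap): 197-172+1 = 26 bp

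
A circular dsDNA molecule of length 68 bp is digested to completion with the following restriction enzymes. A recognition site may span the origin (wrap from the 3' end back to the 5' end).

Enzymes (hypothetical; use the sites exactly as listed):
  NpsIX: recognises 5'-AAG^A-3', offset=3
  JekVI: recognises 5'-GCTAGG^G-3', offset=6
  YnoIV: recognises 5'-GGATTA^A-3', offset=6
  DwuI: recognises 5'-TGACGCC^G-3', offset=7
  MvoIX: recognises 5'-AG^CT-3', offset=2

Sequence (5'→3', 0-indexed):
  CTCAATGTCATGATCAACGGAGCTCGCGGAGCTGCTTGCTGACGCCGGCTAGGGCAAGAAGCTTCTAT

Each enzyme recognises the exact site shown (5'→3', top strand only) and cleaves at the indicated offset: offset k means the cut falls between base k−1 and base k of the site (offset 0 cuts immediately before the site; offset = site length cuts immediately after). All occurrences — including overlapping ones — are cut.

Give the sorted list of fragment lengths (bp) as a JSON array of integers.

[3,5,7,9,15,29]

Per-enzyme occurrences:
  NpsIX AAGA/3: at [55] ⇒ [58]
  JekVI GCTAGGG/6: at [47] ⇒ [53]
  YnoIV (GGATTAA, off=6): no sites
  DwuI TGACGCCG/7: at [39] ⇒ [46]
  MvoIX AGCT/2: at [20, 29, 59] ⇒ [22, 31, 61]

Pooled cuts: [22, 31, 46, 53, 58, 61]

Fragments:
  22→31: 9 bp
  31→46: 15 bp
  46→53: 7 bp
  53→58: 5 bp
  58→61: 3 bp
  61→22 (wrap): 68-61+22 = 29 bp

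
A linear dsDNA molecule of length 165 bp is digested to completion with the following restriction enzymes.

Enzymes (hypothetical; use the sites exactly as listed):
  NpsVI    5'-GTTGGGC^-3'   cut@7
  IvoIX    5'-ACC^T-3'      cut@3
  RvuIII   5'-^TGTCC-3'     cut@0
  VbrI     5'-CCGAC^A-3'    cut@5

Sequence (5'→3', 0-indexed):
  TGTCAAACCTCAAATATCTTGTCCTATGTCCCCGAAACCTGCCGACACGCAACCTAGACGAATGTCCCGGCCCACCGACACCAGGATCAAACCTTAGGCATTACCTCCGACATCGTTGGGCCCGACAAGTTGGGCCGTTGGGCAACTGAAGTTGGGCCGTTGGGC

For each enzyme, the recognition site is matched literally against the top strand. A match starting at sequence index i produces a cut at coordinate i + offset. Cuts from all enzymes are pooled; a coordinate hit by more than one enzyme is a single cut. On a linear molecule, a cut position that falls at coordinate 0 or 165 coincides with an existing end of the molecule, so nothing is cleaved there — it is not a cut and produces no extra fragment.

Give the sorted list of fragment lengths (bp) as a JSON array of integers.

Per-enzyme occurrences:
  NpsVI GTTGGGC/7: at [114, 128, 136, 150, 158] ⇒ [121, 135, 143, 157] (position 165 is a terminus of the linear molecule — no cut)
  IvoIX ACCT/3: at [6, 36, 51, 90, 102] ⇒ [9, 39, 54, 93, 105]
  RvuIII TGTCC/0: at [19, 26, 62] ⇒ [19, 26, 62]
  VbrI CCGACA/5: at [41, 74, 106, 121] ⇒ [46, 79, 111, 126]

All cut coordinates (distinct, sorted): [9, 19, 26, 39, 46, 54, 62, 79, 93, 105, 111, 121, 126, 135, 143, 157]

Fragments:
  [0,9): 9 bp
  [9,19): 10 bp
  [19,26): 7 bp
  [26,39): 13 bp
  [39,46): 7 bp
  [46,54): 8 bp
  [54,62): 8 bp
  [62,79): 17 bp
  [79,93): 14 bp
  [93,105): 12 bp
  [105,111): 6 bp
  [111,121): 10 bp
  [121,126): 5 bp
  [126,135): 9 bp
  [135,143): 8 bp
  [143,157): 14 bp
  [157,165): 8 bp

[5,6,7,7,8,8,8,8,9,9,10,10,12,13,14,14,17]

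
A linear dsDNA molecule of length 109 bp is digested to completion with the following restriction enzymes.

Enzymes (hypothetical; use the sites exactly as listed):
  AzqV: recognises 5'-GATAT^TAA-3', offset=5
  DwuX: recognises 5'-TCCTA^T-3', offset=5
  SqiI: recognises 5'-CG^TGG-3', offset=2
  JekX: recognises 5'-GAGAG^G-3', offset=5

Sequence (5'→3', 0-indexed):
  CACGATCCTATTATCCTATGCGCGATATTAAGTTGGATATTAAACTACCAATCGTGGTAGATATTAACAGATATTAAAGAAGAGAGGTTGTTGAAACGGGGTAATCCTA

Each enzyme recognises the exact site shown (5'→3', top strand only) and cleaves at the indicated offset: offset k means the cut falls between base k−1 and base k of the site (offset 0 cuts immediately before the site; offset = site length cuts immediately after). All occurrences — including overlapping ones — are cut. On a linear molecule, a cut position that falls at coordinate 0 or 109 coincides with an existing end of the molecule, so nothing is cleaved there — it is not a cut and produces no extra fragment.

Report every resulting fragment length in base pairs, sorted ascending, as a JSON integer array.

[8,10,10,10,10,12,12,14,23]

Scan for sites:
  AzqV GATATTAA/5: at [23, 35, 59, 69] ⇒ [28, 40, 64, 74]
  DwuX TCCTAT/5: at [5, 13] ⇒ [10, 18]
  SqiI CGTGG/2: at [52] ⇒ [54]
  JekX GAGAGG/5: at [81] ⇒ [86]

All cut coordinates (distinct, sorted): [10, 18, 28, 40, 54, 64, 74, 86]

Fragment lengths:
  [0,10): 10 bp
  [10,18): 8 bp
  [18,28): 10 bp
  [28,40): 12 bp
  [40,54): 14 bp
  [54,64): 10 bp
  [64,74): 10 bp
  [74,86): 12 bp
  [86,109): 23 bp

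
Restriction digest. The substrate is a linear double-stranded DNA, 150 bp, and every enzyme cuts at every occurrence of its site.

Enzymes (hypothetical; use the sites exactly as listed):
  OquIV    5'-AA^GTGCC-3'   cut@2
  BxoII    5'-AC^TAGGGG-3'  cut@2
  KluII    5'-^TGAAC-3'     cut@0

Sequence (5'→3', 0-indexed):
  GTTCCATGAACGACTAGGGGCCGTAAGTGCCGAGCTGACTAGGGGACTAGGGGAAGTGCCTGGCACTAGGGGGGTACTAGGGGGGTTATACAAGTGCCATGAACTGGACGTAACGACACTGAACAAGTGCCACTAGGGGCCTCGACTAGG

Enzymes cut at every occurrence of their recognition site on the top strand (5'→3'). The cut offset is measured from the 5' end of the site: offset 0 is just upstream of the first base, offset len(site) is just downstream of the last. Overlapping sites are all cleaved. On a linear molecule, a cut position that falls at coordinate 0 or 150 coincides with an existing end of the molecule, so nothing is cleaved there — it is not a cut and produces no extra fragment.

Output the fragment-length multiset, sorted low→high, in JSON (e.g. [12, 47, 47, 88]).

[6,6,7,7,8,8,8,11,11,12,13,16,17,20]

Scan for sites:
  OquIV AAGTGCC/2: at [24, 53, 91, 124] ⇒ [26, 55, 93, 126]
  BxoII ACTAGGGG/2: at [12, 37, 45, 64, 75, 131] ⇒ [14, 39, 47, 66, 77, 133]
  KluII TGAAC/0: at [6, 99, 119] ⇒ [6, 99, 119]

All cut coordinates (distinct, sorted): [6, 14, 26, 39, 47, 55, 66, 77, 93, 99, 119, 126, 133]

Fragments:
  [0,6): 6 bp
  [6,14): 8 bp
  [14,26): 12 bp
  [26,39): 13 bp
  [39,47): 8 bp
  [47,55): 8 bp
  [55,66): 11 bp
  [66,77): 11 bp
  [77,93): 16 bp
  [93,99): 6 bp
  [99,119): 20 bp
  [119,126): 7 bp
  [126,133): 7 bp
  [133,150): 17 bp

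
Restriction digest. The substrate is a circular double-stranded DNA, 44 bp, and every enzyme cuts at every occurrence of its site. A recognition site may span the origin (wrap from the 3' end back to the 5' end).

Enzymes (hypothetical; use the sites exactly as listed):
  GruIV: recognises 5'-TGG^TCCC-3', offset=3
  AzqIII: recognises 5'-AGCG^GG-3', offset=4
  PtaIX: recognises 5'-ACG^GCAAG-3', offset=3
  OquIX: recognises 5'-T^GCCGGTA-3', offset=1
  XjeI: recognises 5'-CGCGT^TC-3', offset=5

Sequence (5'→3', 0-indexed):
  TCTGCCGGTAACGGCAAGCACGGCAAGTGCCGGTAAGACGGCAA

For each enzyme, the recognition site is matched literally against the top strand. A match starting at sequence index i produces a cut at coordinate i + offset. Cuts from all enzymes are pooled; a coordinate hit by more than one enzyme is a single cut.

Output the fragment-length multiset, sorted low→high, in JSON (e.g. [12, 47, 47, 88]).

Per-enzyme occurrences:
  GruIV (TGGTCCC, off=3): no sites
  AzqIII (AGCGGG, off=4): no sites
  PtaIX (ACGGCAAG, off=3): starts [10, 19] → cuts [13, 22]
  OquIX (TGCCGGTA, off=1): starts [2, 27] → cuts [3, 28]
  XjeI (CGCGTTC, off=5): no sites

All cut coordinates (distinct, sorted): [3, 13, 22, 28]

Fragment lengths:
  3→13: 10 bp
  13→22: 9 bp
  22→28: 6 bp
  28→3 (wrap): 44-28+3 = 19 bp

[6,9,10,19]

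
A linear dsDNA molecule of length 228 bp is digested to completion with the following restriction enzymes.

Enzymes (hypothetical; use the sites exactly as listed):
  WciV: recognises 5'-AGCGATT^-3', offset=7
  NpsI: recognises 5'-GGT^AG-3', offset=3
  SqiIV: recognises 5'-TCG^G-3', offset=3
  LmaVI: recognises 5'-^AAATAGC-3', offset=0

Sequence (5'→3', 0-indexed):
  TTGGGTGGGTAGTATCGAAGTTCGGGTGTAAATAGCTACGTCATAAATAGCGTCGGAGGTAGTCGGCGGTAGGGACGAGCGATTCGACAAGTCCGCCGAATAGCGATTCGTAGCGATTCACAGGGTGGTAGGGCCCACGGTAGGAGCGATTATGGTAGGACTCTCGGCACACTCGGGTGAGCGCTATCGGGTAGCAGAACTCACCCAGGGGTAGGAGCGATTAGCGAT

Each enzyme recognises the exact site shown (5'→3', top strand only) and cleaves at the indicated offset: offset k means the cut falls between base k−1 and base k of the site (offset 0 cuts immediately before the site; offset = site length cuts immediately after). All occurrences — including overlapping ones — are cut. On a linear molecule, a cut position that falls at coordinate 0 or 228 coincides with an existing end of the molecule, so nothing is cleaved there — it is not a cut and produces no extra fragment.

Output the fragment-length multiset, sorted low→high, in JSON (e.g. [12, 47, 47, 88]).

Per-enzyme occurrences:
  WciV (AGCGATT, off=7): starts [77, 101, 111, 144, 215] → cuts [84, 108, 118, 151, 222]
  NpsI (GGTAG, off=3): starts [7, 57, 67, 126, 138, 153, 189, 209] → cuts [10, 60, 70, 129, 141, 156, 192, 212]
  SqiIV (TCGG, off=3): starts [21, 52, 62, 163, 172, 186] → cuts [24, 55, 65, 166, 175, 189]
  LmaVI (AAATAGC, off=0): starts [29, 44] → cuts [29, 44]

All cut coordinates (distinct, sorted): [10, 24, 29, 44, 55, 60, 65, 70, 84, 108, 118, 129, 141, 151, 156, 166, 175, 189, 192, 212, 222]

Fragments:
  [0,10): 10 bp
  [10,24): 14 bp
  [24,29): 5 bp
  [29,44): 15 bp
  [44,55): 11 bp
  [55,60): 5 bp
  [60,65): 5 bp
  [65,70): 5 bp
  [70,84): 14 bp
  [84,108): 24 bp
  [108,118): 10 bp
  [118,129): 11 bp
  [129,141): 12 bp
  [141,151): 10 bp
  [151,156): 5 bp
  [156,166): 10 bp
  [166,175): 9 bp
  [175,189): 14 bp
  [189,192): 3 bp
  [192,212): 20 bp
  [212,222): 10 bp
  [222,228): 6 bp

[3,5,5,5,5,5,6,9,10,10,10,10,10,11,11,12,14,14,14,15,20,24]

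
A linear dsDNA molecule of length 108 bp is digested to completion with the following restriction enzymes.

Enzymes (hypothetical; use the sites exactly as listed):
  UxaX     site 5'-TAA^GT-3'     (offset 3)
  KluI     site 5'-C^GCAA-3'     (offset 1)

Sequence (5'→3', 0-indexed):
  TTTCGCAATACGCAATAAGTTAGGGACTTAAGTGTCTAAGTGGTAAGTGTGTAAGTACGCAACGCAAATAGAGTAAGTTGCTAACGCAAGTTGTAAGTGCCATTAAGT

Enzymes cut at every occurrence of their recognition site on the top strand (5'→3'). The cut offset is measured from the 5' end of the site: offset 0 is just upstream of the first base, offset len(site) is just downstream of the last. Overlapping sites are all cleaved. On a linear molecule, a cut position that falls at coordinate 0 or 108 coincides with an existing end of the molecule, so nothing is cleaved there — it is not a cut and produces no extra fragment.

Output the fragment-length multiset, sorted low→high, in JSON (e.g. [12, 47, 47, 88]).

[2,4,4,5,7,7,7,8,8,9,10,11,13,13]

Scan for sites:
  UxaX (TAAGT, off=3): starts [15, 28, 36, 43, 51, 73, 93, 103] → cuts [18, 31, 39, 46, 54, 76, 96, 106]
  KluI (CGCAA, off=1): starts [3, 10, 57, 62, 84] → cuts [4, 11, 58, 63, 85]

All cut coordinates (distinct, sorted): [4, 11, 18, 31, 39, 46, 54, 58, 63, 76, 85, 96, 106]

Fragment lengths:
  [0,4): 4 bp
  [4,11): 7 bp
  [11,18): 7 bp
  [18,31): 13 bp
  [31,39): 8 bp
  [39,46): 7 bp
  [46,54): 8 bp
  [54,58): 4 bp
  [58,63): 5 bp
  [63,76): 13 bp
  [76,85): 9 bp
  [85,96): 11 bp
  [96,106): 10 bp
  [106,108): 2 bp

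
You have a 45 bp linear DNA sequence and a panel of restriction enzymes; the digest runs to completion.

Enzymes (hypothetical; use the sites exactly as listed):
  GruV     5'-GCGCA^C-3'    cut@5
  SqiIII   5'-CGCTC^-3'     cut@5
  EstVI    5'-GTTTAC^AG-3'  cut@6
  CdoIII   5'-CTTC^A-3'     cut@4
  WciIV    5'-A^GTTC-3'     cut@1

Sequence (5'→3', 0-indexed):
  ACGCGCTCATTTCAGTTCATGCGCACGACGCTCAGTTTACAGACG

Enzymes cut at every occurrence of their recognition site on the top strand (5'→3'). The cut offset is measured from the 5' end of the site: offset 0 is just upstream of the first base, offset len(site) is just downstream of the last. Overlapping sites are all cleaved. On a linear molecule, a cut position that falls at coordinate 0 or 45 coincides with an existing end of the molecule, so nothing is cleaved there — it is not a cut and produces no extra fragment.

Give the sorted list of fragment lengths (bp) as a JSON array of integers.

[5,6,7,8,8,11]

Scan for sites:
  GruV (GCGCAC, off=5): starts [20] → cuts [25]
  SqiIII (CGCTC, off=5): starts [3, 28] → cuts [8, 33]
  EstVI (GTTTACAG, off=6): starts [34] → cuts [40]
  CdoIII (CTTCA, off=4): no sites
  WciIV (AGTTC, off=1): starts [13] → cuts [14]

Pooled cuts: [8, 14, 25, 33, 40]

Fragments:
  [0,8): 8 bp
  [8,14): 6 bp
  [14,25): 11 bp
  [25,33): 8 bp
  [33,40): 7 bp
  [40,45): 5 bp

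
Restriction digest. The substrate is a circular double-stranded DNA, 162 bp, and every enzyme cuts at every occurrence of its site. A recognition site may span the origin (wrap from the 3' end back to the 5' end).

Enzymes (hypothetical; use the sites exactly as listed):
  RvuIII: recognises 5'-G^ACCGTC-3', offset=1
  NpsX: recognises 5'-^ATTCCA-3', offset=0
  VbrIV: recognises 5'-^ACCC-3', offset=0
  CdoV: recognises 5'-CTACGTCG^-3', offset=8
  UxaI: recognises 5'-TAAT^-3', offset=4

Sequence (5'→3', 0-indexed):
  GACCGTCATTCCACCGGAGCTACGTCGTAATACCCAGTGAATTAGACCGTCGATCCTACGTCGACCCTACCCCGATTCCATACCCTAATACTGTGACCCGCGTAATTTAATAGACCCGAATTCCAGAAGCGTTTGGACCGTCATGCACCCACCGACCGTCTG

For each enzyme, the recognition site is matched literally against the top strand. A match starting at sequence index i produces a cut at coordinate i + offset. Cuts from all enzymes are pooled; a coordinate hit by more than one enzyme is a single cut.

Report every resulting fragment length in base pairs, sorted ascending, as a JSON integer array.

Scan for sites:
  RvuIII (GACCGTC, off=1): starts [0, 44, 135, 153] → cuts [1, 45, 136, 154]
  NpsX (ATTCCA, off=0): starts [7, 74, 119] → cuts [7, 74, 119]
  VbrIV (ACCC, off=0): starts [31, 63, 68, 81, 95, 113, 146] → cuts [31, 63, 68, 81, 95, 113, 146]
  CdoV (CTACGTCG, off=8): starts [19, 55] → cuts [27, 63]
  UxaI (TAAT, off=4): starts [27, 85, 102, 107] → cuts [31, 89, 106, 111]

Pooled cuts: [1, 7, 27, 31, 45, 63, 68, 74, 81, 89, 95, 106, 111, 113, 119, 136, 146, 154]

Fragments:
  1→7: 6 bp
  7→27: 20 bp
  27→31: 4 bp
  31→45: 14 bp
  45→63: 18 bp
  63→68: 5 bp
  68→74: 6 bp
  74→81: 7 bp
  81→89: 8 bp
  89→95: 6 bp
  95→106: 11 bp
  106→111: 5 bp
  111→113: 2 bp
  113→119: 6 bp
  119→136: 17 bp
  136→146: 10 bp
  146→154: 8 bp
  154→1 (wrap): 162-154+1 = 9 bp

[2,4,5,5,6,6,6,6,7,8,8,9,10,11,14,17,18,20]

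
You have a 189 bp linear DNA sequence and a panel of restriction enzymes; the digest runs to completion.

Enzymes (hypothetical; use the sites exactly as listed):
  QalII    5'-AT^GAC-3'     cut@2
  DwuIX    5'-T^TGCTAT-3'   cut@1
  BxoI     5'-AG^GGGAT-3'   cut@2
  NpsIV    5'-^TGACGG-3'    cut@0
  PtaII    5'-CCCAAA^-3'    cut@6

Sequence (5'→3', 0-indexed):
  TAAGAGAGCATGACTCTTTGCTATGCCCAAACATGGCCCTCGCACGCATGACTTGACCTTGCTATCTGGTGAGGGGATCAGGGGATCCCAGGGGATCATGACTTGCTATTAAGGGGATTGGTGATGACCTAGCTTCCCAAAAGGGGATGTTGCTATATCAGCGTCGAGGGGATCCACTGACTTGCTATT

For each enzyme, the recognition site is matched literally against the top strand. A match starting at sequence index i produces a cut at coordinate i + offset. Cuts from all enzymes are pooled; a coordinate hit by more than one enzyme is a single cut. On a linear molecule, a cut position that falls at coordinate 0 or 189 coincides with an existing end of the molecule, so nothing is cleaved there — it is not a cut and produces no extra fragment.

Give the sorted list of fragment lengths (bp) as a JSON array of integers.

Per-enzyme occurrences:
  QalII ATGAC/2: at [9, 47, 97, 123] ⇒ [11, 49, 99, 125]
  DwuIX TTGCTAT/1: at [17, 58, 102, 149, 181] ⇒ [18, 59, 103, 150, 182]
  BxoI AGGGGAT/2: at [71, 79, 89, 111, 141, 166] ⇒ [73, 81, 91, 113, 143, 168]
  NpsIV (TGACGG, off=0): no sites
  PtaII CCCAAA/6: at [25, 135] ⇒ [31, 141]

Pooled cuts: [11, 18, 31, 49, 59, 73, 81, 91, 99, 103, 113, 125, 141, 143, 150, 168, 182]

Fragments:
  [0,11): 11 bp
  [11,18): 7 bp
  [18,31): 13 bp
  [31,49): 18 bp
  [49,59): 10 bp
  [59,73): 14 bp
  [73,81): 8 bp
  [81,91): 10 bp
  [91,99): 8 bp
  [99,103): 4 bp
  [103,113): 10 bp
  [113,125): 12 bp
  [125,141): 16 bp
  [141,143): 2 bp
  [143,150): 7 bp
  [150,168): 18 bp
  [168,182): 14 bp
  [182,189): 7 bp

[2,4,7,7,7,8,8,10,10,10,11,12,13,14,14,16,18,18]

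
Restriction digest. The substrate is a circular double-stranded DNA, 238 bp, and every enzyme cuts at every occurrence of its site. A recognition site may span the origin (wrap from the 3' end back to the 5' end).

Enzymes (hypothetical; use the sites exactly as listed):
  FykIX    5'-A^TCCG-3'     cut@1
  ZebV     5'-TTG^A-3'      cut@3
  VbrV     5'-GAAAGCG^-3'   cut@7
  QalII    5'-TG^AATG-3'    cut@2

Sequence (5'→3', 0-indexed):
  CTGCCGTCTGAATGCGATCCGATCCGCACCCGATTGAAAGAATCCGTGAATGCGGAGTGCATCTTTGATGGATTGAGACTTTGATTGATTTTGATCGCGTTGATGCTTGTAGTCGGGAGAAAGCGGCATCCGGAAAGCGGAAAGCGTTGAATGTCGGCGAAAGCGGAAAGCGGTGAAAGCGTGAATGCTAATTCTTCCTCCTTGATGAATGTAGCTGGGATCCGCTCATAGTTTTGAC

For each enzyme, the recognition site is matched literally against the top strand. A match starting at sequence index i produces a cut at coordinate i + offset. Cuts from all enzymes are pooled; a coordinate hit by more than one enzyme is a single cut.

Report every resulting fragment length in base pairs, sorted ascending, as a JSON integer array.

[2,3,3,3,4,5,6,6,6,7,7,7,8,8,9,9,11,12,13,14,16,16,19,21,23]

Scan for sites:
  FykIX ATCCG/1: at [16, 21, 41, 127, 219] ⇒ [17, 22, 42, 128, 220]
  ZebV TTGA/3: at [33, 64, 72, 80, 84, 90, 99, 146, 201, 233] ⇒ [36, 67, 75, 83, 87, 93, 102, 149, 204, 236]
  VbrV GAAAGCG/7: at [118, 132, 139, 158, 165, 174] ⇒ [125, 139, 146, 165, 172, 181]
  QalII TGAATG/2: at [8, 46, 147, 181, 205] ⇒ [10, 48, 149, 183, 207]

Pooled cuts: [10, 17, 22, 36, 42, 48, 67, 75, 83, 87, 93, 102, 125, 128, 139, 146, 149, 165, 172, 181, 183, 204, 207, 220, 236]

Fragment lengths:
  10→17: 7 bp
  17→22: 5 bp
  22→36: 14 bp
  36→42: 6 bp
  42→48: 6 bp
  48→67: 19 bp
  67→75: 8 bp
  75→83: 8 bp
  83→87: 4 bp
  87→93: 6 bp
  93→102: 9 bp
  102→125: 23 bp
  125→128: 3 bp
  128→139: 11 bp
  139→146: 7 bp
  146→149: 3 bp
  149→165: 16 bp
  165→172: 7 bp
  172→181: 9 bp
  181→183: 2 bp
  183→204: 21 bp
  204→207: 3 bp
  207→220: 13 bp
  220→236: 16 bp
  236→10 (wrap): 238-236+10 = 12 bp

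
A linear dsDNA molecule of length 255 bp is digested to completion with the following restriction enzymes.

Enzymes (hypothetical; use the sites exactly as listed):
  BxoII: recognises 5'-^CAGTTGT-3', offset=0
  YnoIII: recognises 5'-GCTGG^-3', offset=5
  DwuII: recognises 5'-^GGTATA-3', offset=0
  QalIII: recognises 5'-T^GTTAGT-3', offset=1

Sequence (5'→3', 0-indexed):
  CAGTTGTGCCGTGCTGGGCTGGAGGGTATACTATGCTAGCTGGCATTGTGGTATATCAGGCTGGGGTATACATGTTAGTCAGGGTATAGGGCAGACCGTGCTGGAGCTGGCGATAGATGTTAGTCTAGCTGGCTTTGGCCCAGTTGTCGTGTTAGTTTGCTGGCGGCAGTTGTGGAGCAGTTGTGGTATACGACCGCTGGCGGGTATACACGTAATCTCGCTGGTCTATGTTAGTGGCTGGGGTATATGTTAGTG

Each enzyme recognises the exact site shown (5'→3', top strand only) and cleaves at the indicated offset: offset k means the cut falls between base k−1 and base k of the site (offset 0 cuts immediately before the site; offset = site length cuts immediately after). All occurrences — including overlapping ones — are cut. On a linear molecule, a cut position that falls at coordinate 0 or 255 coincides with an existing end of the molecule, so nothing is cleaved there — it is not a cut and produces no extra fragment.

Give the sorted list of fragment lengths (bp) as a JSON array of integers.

[2,2,3,5,5,6,6,7,7,7,8,8,9,9,10,11,12,13,14,15,16,17,19,22,22]

Scan for sites:
  BxoII CAGTTGT/0: at [0, 140, 166, 177] ⇒ [140, 166, 177] (position 0 is a terminus of the linear molecule — no cut)
  YnoIII GCTGG/5: at [12, 17, 38, 59, 99, 105, 127, 158, 195, 219, 236] ⇒ [17, 22, 43, 64, 104, 110, 132, 163, 200, 224, 241]
  DwuII GGTATA/0: at [24, 49, 64, 82, 184, 202, 241] ⇒ [24, 49, 64, 82, 184, 202, 241]
  QalIII TGTTAGT/1: at [72, 117, 149, 228, 247] ⇒ [73, 118, 150, 229, 248]

All cut coordinates (distinct, sorted): [17, 22, 24, 43, 49, 64, 73, 82, 104, 110, 118, 132, 140, 150, 163, 166, 177, 184, 200, 202, 224, 229, 241, 248]

Fragment lengths:
  [0,17): 17 bp
  [17,22): 5 bp
  [22,24): 2 bp
  [24,43): 19 bp
  [43,49): 6 bp
  [49,64): 15 bp
  [64,73): 9 bp
  [73,82): 9 bp
  [82,104): 22 bp
  [104,110): 6 bp
  [110,118): 8 bp
  [118,132): 14 bp
  [132,140): 8 bp
  [140,150): 10 bp
  [150,163): 13 bp
  [163,166): 3 bp
  [166,177): 11 bp
  [177,184): 7 bp
  [184,200): 16 bp
  [200,202): 2 bp
  [202,224): 22 bp
  [224,229): 5 bp
  [229,241): 12 bp
  [241,248): 7 bp
  [248,255): 7 bp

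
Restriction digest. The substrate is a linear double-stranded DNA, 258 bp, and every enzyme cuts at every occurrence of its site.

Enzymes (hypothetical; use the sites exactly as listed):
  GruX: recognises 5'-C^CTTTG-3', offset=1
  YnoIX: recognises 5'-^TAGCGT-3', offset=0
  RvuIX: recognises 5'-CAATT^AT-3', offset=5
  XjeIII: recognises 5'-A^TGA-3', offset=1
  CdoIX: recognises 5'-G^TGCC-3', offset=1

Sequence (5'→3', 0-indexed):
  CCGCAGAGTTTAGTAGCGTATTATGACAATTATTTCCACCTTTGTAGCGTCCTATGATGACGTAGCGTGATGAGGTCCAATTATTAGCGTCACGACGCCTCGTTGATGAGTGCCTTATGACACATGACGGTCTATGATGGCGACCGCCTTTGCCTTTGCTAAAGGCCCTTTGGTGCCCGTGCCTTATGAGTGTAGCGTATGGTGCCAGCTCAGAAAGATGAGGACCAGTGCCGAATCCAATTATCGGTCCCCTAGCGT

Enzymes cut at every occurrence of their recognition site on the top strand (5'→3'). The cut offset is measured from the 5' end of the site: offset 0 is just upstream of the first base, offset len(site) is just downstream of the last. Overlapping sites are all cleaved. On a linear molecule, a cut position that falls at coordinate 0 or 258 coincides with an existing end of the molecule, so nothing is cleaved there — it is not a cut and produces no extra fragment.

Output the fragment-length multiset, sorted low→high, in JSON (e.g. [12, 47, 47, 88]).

Scan for sites:
  GruX CCTTTG/1: at [38, 146, 152, 166] ⇒ [39, 147, 153, 167]
  YnoIX TAGCGT/0: at [13, 44, 62, 84, 192, 252] ⇒ [13, 44, 62, 84, 192, 252]
  RvuIX CAATTAT/5: at [26, 77, 237] ⇒ [31, 82, 242]
  XjeIII ATGA/1: at [22, 53, 56, 69, 105, 116, 123, 133, 185, 217] ⇒ [23, 54, 57, 70, 106, 117, 124, 134, 186, 218]
  CdoIX GTGCC/1: at [109, 172, 178, 201, 227] ⇒ [110, 173, 179, 202, 228]

All cut coordinates (distinct, sorted): [13, 23, 31, 39, 44, 54, 57, 62, 70, 82, 84, 106, 110, 117, 124, 134, 147, 153, 167, 173, 179, 186, 192, 202, 218, 228, 242, 252]

Fragments:
  [0,13): 13 bp
  [13,23): 10 bp
  [23,31): 8 bp
  [31,39): 8 bp
  [39,44): 5 bp
  [44,54): 10 bp
  [54,57): 3 bp
  [57,62): 5 bp
  [62,70): 8 bp
  [70,82): 12 bp
  [82,84): 2 bp
  [84,106): 22 bp
  [106,110): 4 bp
  [110,117): 7 bp
  [117,124): 7 bp
  [124,134): 10 bp
  [134,147): 13 bp
  [147,153): 6 bp
  [153,167): 14 bp
  [167,173): 6 bp
  [173,179): 6 bp
  [179,186): 7 bp
  [186,192): 6 bp
  [192,202): 10 bp
  [202,218): 16 bp
  [218,228): 10 bp
  [228,242): 14 bp
  [242,252): 10 bp
  [252,258): 6 bp

[2,3,4,5,5,6,6,6,6,6,7,7,7,8,8,8,10,10,10,10,10,10,12,13,13,14,14,16,22]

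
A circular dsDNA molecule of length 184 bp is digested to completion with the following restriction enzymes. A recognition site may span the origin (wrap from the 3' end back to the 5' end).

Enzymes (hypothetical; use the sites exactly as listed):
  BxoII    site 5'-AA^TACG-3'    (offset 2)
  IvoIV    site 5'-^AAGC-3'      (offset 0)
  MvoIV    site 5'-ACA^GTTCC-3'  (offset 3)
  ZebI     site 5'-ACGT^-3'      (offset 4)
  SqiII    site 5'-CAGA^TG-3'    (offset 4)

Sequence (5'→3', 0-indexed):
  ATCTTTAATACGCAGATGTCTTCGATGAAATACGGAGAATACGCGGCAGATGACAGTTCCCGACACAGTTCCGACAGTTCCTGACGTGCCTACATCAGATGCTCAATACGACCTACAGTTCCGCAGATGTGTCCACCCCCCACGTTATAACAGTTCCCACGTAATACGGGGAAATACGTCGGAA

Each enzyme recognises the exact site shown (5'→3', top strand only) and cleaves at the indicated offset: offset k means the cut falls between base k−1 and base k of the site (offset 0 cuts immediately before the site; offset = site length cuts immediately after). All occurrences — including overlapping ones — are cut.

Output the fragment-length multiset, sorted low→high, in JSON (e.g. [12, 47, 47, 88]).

Scan for sites:
  BxoII AATACG/2: at [6, 28, 37, 104, 162, 172] ⇒ [8, 30, 39, 106, 164, 174]
  IvoIV (AAGC, off=0): no sites
  MvoIV ACAGTTCC/3: at [52, 64, 73, 114, 149] ⇒ [55, 67, 76, 117, 152]
  ZebI ACGT/4: at [83, 141, 158, 175] ⇒ [87, 145, 162, 179]
  SqiII CAGATG/4: at [12, 46, 95, 123] ⇒ [16, 50, 99, 127]

All cut coordinates (distinct, sorted): [8, 16, 30, 39, 50, 55, 67, 76, 87, 99, 106, 117, 127, 145, 152, 162, 164, 174, 179]

Fragment lengths:
  8→16: 8 bp
  16→30: 14 bp
  30→39: 9 bp
  39→50: 11 bp
  50→55: 5 bp
  55→67: 12 bp
  67→76: 9 bp
  76→87: 11 bp
  87→99: 12 bp
  99→106: 7 bp
  106→117: 11 bp
  117→127: 10 bp
  127→145: 18 bp
  145→152: 7 bp
  152→162: 10 bp
  162→164: 2 bp
  164→174: 10 bp
  174→179: 5 bp
  179→8 (wrap): 184-179+8 = 13 bp

[2,5,5,7,7,8,9,9,10,10,10,11,11,11,12,12,13,14,18]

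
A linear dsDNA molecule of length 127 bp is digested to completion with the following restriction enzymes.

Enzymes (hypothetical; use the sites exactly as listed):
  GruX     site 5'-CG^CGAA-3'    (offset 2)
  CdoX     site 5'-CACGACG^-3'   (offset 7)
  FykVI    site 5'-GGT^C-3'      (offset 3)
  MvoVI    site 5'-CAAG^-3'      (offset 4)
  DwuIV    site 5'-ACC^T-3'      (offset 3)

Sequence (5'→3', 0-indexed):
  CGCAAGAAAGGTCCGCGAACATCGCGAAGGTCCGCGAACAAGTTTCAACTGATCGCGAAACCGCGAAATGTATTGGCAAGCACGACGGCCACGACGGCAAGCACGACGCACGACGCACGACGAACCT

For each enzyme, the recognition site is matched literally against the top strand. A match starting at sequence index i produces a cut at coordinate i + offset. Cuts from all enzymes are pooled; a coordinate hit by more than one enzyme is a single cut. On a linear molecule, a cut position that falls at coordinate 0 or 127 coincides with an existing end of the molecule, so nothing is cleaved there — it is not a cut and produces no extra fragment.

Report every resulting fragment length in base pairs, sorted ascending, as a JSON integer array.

Site scan:
  GruX (CGCGAA, off=2): starts [13, 22, 32, 53, 61] → cuts [15, 24, 34, 55, 63]
  CdoX (CACGACG, off=7): starts [80, 89, 101, 108, 115] → cuts [87, 96, 108, 115, 122]
  FykVI (GGTC, off=3): starts [9, 28] → cuts [12, 31]
  MvoVI (CAAG, off=4): starts [2, 38, 76, 97] → cuts [6, 42, 80, 101]
  DwuIV (ACCT, off=3): starts [123] → cuts [126]

Pooled cuts: [6, 12, 15, 24, 31, 34, 42, 55, 63, 80, 87, 96, 101, 108, 115, 122, 126]

Fragment lengths:
  [0,6): 6 bp
  [6,12): 6 bp
  [12,15): 3 bp
  [15,24): 9 bp
  [24,31): 7 bp
  [31,34): 3 bp
  [34,42): 8 bp
  [42,55): 13 bp
  [55,63): 8 bp
  [63,80): 17 bp
  [80,87): 7 bp
  [87,96): 9 bp
  [96,101): 5 bp
  [101,108): 7 bp
  [108,115): 7 bp
  [115,122): 7 bp
  [122,126): 4 bp
  [126,127): 1 bp

[1,3,3,4,5,6,6,7,7,7,7,7,8,8,9,9,13,17]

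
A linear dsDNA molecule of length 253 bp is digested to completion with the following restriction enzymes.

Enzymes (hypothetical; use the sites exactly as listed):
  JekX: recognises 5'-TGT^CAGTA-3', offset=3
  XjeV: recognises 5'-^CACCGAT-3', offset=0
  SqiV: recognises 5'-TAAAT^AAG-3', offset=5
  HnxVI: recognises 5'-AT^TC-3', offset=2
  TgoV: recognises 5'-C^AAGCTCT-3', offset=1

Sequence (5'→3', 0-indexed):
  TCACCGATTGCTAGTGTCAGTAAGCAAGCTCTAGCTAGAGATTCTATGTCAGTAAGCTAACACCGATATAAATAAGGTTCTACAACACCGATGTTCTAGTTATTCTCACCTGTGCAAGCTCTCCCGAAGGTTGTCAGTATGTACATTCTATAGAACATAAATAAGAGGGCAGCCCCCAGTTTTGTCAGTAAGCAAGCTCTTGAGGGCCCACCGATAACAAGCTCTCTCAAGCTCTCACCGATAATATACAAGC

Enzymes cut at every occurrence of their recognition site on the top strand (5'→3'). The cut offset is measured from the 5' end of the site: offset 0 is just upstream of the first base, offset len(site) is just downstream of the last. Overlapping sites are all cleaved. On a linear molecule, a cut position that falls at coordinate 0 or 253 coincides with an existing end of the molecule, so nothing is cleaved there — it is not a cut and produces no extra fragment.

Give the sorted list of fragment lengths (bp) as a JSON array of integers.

Site scan:
  JekX (TGTCAGTA, off=3): starts [14, 46, 131, 182] → cuts [17, 49, 134, 185]
  XjeV (CACCGAT, off=0): starts [1, 60, 85, 208, 235] → cuts [1, 60, 85, 208, 235]
  SqiV (TAAATAAG, off=5): starts [68, 157] → cuts [73, 162]
  HnxVI (ATTC, off=2): starts [40, 101, 144] → cuts [42, 103, 146]
  TgoV (CAAGCTCT, off=1): starts [24, 114, 192, 217, 227] → cuts [25, 115, 193, 218, 228]

All cut coordinates (distinct, sorted): [1, 17, 25, 42, 49, 60, 73, 85, 103, 115, 134, 146, 162, 185, 193, 208, 218, 228, 235]

Fragments:
  [0,1): 1 bp
  [1,17): 16 bp
  [17,25): 8 bp
  [25,42): 17 bp
  [42,49): 7 bp
  [49,60): 11 bp
  [60,73): 13 bp
  [73,85): 12 bp
  [85,103): 18 bp
  [103,115): 12 bp
  [115,134): 19 bp
  [134,146): 12 bp
  [146,162): 16 bp
  [162,185): 23 bp
  [185,193): 8 bp
  [193,208): 15 bp
  [208,218): 10 bp
  [218,228): 10 bp
  [228,235): 7 bp
  [235,253): 18 bp

[1,7,7,8,8,10,10,11,12,12,12,13,15,16,16,17,18,18,19,23]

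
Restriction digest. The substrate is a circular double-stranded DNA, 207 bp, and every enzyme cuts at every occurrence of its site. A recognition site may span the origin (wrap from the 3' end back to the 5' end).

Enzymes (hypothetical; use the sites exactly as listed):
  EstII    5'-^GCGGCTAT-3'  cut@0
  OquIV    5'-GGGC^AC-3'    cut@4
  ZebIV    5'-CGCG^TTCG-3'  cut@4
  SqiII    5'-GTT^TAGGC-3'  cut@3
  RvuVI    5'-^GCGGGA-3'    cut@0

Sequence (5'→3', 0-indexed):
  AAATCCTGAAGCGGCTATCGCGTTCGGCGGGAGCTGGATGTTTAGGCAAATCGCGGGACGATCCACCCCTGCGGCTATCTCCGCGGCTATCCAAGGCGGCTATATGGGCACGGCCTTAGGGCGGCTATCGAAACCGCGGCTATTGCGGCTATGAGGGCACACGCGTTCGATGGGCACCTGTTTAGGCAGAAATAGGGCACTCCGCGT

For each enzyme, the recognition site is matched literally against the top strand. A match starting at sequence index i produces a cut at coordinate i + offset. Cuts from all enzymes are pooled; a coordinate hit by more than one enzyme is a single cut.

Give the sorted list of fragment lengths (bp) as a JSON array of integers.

[4,7,7,9,10,10,11,12,12,13,14,14,15,16,16,18,19]

Site scan:
  EstII GCGGCTAT/0: at [10, 70, 82, 95, 120, 135, 144] ⇒ [10, 70, 82, 95, 120, 135, 144]
  OquIV GGGCAC/4: at [105, 154, 171, 194] ⇒ [109, 158, 175, 198]
  ZebIV CGCGTTCG/4: at [18, 161] ⇒ [22, 165]
  SqiII GTTTAGGC/3: at [39, 179] ⇒ [42, 182]
  RvuVI GCGGGA/0: at [26, 52] ⇒ [26, 52]

All cut coordinates (distinct, sorted): [10, 22, 26, 42, 52, 70, 82, 95, 109, 120, 135, 144, 158, 165, 175, 182, 198]

Fragment lengths:
  10→22: 12 bp
  22→26: 4 bp
  26→42: 16 bp
  42→52: 10 bp
  52→70: 18 bp
  70→82: 12 bp
  82→95: 13 bp
  95→109: 14 bp
  109→120: 11 bp
  120→135: 15 bp
  135→144: 9 bp
  144→158: 14 bp
  158→165: 7 bp
  165→175: 10 bp
  175→182: 7 bp
  182→198: 16 bp
  198→10 (wrap): 207-198+10 = 19 bp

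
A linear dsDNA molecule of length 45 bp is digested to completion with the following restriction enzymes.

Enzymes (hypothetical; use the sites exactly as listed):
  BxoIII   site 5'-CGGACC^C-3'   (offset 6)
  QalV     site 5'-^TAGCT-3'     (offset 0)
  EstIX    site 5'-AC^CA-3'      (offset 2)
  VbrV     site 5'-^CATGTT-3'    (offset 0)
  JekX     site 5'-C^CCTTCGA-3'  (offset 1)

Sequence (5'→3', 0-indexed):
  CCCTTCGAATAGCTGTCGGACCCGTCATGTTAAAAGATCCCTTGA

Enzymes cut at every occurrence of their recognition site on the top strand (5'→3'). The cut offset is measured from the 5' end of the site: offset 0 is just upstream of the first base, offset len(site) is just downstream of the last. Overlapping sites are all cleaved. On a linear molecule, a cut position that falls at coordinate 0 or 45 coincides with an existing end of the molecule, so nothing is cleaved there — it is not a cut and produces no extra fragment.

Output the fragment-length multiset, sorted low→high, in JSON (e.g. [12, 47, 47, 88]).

[1,3,8,13,20]

Per-enzyme occurrences:
  BxoIII CGGACCC/6: at [16] ⇒ [22]
  QalV TAGCT/0: at [9] ⇒ [9]
  EstIX (ACCA, off=2): no sites
  VbrV CATGTT/0: at [25] ⇒ [25]
  JekX CCCTTCGA/1: at [0] ⇒ [1]

Pooled cuts: [1, 9, 22, 25]

Fragments:
  [0,1): 1 bp
  [1,9): 8 bp
  [9,22): 13 bp
  [22,25): 3 bp
  [25,45): 20 bp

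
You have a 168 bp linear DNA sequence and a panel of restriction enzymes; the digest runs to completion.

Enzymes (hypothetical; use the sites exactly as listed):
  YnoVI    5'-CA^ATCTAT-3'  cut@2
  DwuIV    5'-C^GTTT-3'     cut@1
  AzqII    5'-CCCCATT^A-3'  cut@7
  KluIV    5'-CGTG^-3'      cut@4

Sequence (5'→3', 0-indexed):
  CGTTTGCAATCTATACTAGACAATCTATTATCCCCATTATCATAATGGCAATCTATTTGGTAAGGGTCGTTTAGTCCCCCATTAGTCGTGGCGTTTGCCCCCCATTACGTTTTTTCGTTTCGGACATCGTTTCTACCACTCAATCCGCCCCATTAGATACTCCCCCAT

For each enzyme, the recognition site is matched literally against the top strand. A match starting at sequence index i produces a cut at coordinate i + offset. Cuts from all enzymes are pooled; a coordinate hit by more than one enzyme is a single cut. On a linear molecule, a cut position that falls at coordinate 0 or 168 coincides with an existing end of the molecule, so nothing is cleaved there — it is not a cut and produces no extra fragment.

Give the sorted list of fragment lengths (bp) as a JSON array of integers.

Scan for sites:
  YnoVI (CAATCTAT, off=2): starts [6, 20, 48] → cuts [8, 22, 50]
  DwuIV (CGTTT, off=1): starts [0, 67, 91, 107, 115, 127] → cuts [1, 68, 92, 108, 116, 128]
  AzqII (CCCCATTA, off=7): starts [31, 76, 99, 147] → cuts [38, 83, 106, 154]
  KluIV (CGTG, off=4): starts [86] → cuts [90]

All cut coordinates (distinct, sorted): [1, 8, 22, 38, 50, 68, 83, 90, 92, 106, 108, 116, 128, 154]

Fragments:
  [0,1): 1 bp
  [1,8): 7 bp
  [8,22): 14 bp
  [22,38): 16 bp
  [38,50): 12 bp
  [50,68): 18 bp
  [68,83): 15 bp
  [83,90): 7 bp
  [90,92): 2 bp
  [92,106): 14 bp
  [106,108): 2 bp
  [108,116): 8 bp
  [116,128): 12 bp
  [128,154): 26 bp
  [154,168): 14 bp

[1,2,2,7,7,8,12,12,14,14,14,15,16,18,26]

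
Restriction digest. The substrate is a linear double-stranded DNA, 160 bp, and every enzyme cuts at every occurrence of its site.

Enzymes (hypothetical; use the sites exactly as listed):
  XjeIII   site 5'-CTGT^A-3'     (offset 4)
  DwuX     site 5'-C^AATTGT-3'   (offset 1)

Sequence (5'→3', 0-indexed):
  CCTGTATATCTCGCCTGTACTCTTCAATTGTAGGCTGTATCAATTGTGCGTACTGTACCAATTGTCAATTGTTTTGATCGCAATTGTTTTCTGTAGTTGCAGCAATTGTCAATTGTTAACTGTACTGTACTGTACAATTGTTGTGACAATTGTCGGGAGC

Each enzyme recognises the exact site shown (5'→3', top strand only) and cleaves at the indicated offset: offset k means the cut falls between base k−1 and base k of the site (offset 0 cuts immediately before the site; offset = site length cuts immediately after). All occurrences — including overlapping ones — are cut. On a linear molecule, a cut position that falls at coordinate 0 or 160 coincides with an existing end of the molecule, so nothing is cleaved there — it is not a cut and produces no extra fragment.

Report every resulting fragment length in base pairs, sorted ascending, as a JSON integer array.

[2,3,3,5,5,5,7,7,7,9,12,13,13,13,13,13,15,15]

Scan for sites:
  XjeIII (CTGTA, off=4): starts [1, 14, 34, 52, 90, 119, 124, 129] → cuts [5, 18, 38, 56, 94, 123, 128, 133]
  DwuX (CAATTGT, off=1): starts [24, 40, 58, 65, 80, 102, 109, 134, 146] → cuts [25, 41, 59, 66, 81, 103, 110, 135, 147]

Pooled cuts: [5, 18, 25, 38, 41, 56, 59, 66, 81, 94, 103, 110, 123, 128, 133, 135, 147]

Fragments:
  [0,5): 5 bp
  [5,18): 13 bp
  [18,25): 7 bp
  [25,38): 13 bp
  [38,41): 3 bp
  [41,56): 15 bp
  [56,59): 3 bp
  [59,66): 7 bp
  [66,81): 15 bp
  [81,94): 13 bp
  [94,103): 9 bp
  [103,110): 7 bp
  [110,123): 13 bp
  [123,128): 5 bp
  [128,133): 5 bp
  [133,135): 2 bp
  [135,147): 12 bp
  [147,160): 13 bp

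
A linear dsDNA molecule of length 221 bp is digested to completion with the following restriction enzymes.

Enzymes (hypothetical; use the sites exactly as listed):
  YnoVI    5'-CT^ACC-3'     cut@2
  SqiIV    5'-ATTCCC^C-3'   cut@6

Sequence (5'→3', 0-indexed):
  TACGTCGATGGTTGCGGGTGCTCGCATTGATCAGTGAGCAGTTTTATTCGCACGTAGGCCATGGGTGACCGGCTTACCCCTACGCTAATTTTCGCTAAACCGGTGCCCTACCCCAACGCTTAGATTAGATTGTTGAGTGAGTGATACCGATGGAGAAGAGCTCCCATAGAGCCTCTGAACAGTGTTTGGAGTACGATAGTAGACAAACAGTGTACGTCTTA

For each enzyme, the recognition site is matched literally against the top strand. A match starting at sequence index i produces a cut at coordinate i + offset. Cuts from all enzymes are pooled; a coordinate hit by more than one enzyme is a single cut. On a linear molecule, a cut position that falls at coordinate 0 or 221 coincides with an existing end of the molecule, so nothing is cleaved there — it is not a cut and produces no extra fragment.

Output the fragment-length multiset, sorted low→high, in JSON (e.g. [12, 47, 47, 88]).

Per-enzyme occurrences:
  YnoVI CTACC/2: at [107] ⇒ [109]
  SqiIV (ATTCCCC, off=6): no sites

All cut coordinates (distinct, sorted): [109]

Fragments:
  [0,109): 109 bp
  [109,221): 112 bp

[109,112]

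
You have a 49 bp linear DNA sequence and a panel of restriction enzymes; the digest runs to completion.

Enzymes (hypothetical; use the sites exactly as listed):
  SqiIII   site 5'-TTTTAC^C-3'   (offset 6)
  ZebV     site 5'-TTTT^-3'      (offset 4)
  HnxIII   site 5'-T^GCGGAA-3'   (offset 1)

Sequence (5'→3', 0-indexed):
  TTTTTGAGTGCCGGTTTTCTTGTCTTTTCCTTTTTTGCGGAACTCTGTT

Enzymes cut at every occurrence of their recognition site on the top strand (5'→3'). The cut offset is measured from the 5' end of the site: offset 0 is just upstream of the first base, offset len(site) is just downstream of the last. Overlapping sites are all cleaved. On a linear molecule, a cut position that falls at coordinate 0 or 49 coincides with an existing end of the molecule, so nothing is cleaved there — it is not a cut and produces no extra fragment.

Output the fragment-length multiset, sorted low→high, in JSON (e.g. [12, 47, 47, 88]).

[1,1,1,4,6,10,13,13]

Site scan:
  SqiIII (TTTTACC, off=6): no sites
  ZebV (TTTT, off=4): starts [0, 1, 14, 24, 30, 31, 32] → cuts [4, 5, 18, 28, 34, 35, 36]
  HnxIII (TGCGGAA, off=1): starts [35] → cuts [36]

Pooled cuts: [4, 5, 18, 28, 34, 35, 36]

Fragments:
  [0,4): 4 bp
  [4,5): 1 bp
  [5,18): 13 bp
  [18,28): 10 bp
  [28,34): 6 bp
  [34,35): 1 bp
  [35,36): 1 bp
  [36,49): 13 bp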